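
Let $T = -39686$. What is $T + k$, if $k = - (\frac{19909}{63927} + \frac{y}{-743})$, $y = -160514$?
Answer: $- \frac{1895272113911}{47497761} \approx -39902.0$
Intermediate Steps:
$k = - \frac{10275970865}{47497761}$ ($k = - (\frac{19909}{63927} - \frac{160514}{-743}) = - (19909 \cdot \frac{1}{63927} - - \frac{160514}{743}) = - (\frac{19909}{63927} + \frac{160514}{743}) = \left(-1\right) \frac{10275970865}{47497761} = - \frac{10275970865}{47497761} \approx -216.35$)
$T + k = -39686 - \frac{10275970865}{47497761} = - \frac{1895272113911}{47497761}$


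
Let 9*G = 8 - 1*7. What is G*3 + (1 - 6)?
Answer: -14/3 ≈ -4.6667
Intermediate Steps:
G = ⅑ (G = (8 - 1*7)/9 = (8 - 7)/9 = (⅑)*1 = ⅑ ≈ 0.11111)
G*3 + (1 - 6) = (⅑)*3 + (1 - 6) = ⅓ - 5 = -14/3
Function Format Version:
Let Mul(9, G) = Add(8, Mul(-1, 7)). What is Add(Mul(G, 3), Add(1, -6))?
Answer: Rational(-14, 3) ≈ -4.6667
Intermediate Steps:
G = Rational(1, 9) (G = Mul(Rational(1, 9), Add(8, Mul(-1, 7))) = Mul(Rational(1, 9), Add(8, -7)) = Mul(Rational(1, 9), 1) = Rational(1, 9) ≈ 0.11111)
Add(Mul(G, 3), Add(1, -6)) = Add(Mul(Rational(1, 9), 3), Add(1, -6)) = Add(Rational(1, 3), -5) = Rational(-14, 3)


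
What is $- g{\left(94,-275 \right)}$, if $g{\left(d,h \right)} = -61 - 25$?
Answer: $86$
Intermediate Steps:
$g{\left(d,h \right)} = -86$ ($g{\left(d,h \right)} = -61 - 25 = -86$)
$- g{\left(94,-275 \right)} = \left(-1\right) \left(-86\right) = 86$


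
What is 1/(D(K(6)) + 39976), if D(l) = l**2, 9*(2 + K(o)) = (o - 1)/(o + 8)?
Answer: 15876/634719985 ≈ 2.5013e-5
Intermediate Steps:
K(o) = -2 + (-1 + o)/(9*(8 + o)) (K(o) = -2 + ((o - 1)/(o + 8))/9 = -2 + ((-1 + o)/(8 + o))/9 = -2 + (-1 + o)/(9*(8 + o)))
1/(D(K(6)) + 39976) = 1/(((-145 - 17*6)/(9*(8 + 6)))**2 + 39976) = 1/(((1/9)*(-145 - 102)/14)**2 + 39976) = 1/(((1/9)*(1/14)*(-247))**2 + 39976) = 1/((-247/126)**2 + 39976) = 1/(61009/15876 + 39976) = 1/(634719985/15876) = 15876/634719985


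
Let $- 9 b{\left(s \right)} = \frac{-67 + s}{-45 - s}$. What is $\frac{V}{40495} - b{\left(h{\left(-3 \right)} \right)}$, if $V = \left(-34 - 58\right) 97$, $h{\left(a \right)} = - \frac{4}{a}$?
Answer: $- \frac{3186409}{50659245} \approx -0.062899$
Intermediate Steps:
$b{\left(s \right)} = - \frac{-67 + s}{9 \left(-45 - s\right)}$ ($b{\left(s \right)} = - \frac{\left(-67 + s\right) \frac{1}{-45 - s}}{9} = - \frac{\frac{1}{-45 - s} \left(-67 + s\right)}{9} = - \frac{-67 + s}{9 \left(-45 - s\right)}$)
$V = -8924$ ($V = \left(-92\right) 97 = -8924$)
$\frac{V}{40495} - b{\left(h{\left(-3 \right)} \right)} = - \frac{8924}{40495} - \frac{-67 - \frac{4}{-3}}{9 \left(45 - \frac{4}{-3}\right)} = \left(-8924\right) \frac{1}{40495} - \frac{-67 - - \frac{4}{3}}{9 \left(45 - - \frac{4}{3}\right)} = - \frac{8924}{40495} - \frac{-67 + \frac{4}{3}}{9 \left(45 + \frac{4}{3}\right)} = - \frac{8924}{40495} - \frac{1}{9} \frac{1}{\frac{139}{3}} \left(- \frac{197}{3}\right) = - \frac{8924}{40495} - \frac{1}{9} \cdot \frac{3}{139} \left(- \frac{197}{3}\right) = - \frac{8924}{40495} - - \frac{197}{1251} = - \frac{8924}{40495} + \frac{197}{1251} = - \frac{3186409}{50659245}$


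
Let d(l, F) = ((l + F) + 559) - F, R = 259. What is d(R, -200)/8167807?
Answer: 818/8167807 ≈ 0.00010015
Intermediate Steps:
d(l, F) = 559 + l (d(l, F) = ((F + l) + 559) - F = (559 + F + l) - F = 559 + l)
d(R, -200)/8167807 = (559 + 259)/8167807 = 818*(1/8167807) = 818/8167807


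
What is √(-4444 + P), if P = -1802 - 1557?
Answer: 51*I*√3 ≈ 88.335*I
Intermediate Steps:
P = -3359
√(-4444 + P) = √(-4444 - 3359) = √(-7803) = 51*I*√3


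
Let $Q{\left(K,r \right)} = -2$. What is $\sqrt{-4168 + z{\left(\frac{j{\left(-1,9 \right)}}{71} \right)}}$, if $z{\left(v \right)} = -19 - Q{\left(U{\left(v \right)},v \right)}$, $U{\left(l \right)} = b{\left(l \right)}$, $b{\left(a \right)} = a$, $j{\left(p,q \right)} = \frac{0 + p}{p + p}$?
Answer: $3 i \sqrt{465} \approx 64.692 i$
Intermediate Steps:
$j{\left(p,q \right)} = \frac{1}{2}$ ($j{\left(p,q \right)} = \frac{p}{2 p} = p \frac{1}{2 p} = \frac{1}{2}$)
$U{\left(l \right)} = l$
$z{\left(v \right)} = -17$ ($z{\left(v \right)} = -19 - -2 = -19 + 2 = -17$)
$\sqrt{-4168 + z{\left(\frac{j{\left(-1,9 \right)}}{71} \right)}} = \sqrt{-4168 - 17} = \sqrt{-4185} = 3 i \sqrt{465}$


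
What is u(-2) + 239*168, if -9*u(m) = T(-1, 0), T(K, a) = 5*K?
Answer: 361373/9 ≈ 40153.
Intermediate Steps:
u(m) = 5/9 (u(m) = -5*(-1)/9 = -⅑*(-5) = 5/9)
u(-2) + 239*168 = 5/9 + 239*168 = 5/9 + 40152 = 361373/9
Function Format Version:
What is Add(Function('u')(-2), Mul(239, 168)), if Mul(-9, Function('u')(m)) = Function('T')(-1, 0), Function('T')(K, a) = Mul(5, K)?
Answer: Rational(361373, 9) ≈ 40153.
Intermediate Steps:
Function('u')(m) = Rational(5, 9) (Function('u')(m) = Mul(Rational(-1, 9), Mul(5, -1)) = Mul(Rational(-1, 9), -5) = Rational(5, 9))
Add(Function('u')(-2), Mul(239, 168)) = Add(Rational(5, 9), Mul(239, 168)) = Add(Rational(5, 9), 40152) = Rational(361373, 9)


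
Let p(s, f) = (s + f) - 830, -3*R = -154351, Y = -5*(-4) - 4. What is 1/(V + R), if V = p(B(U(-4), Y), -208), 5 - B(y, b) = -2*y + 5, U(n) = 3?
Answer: 3/151255 ≈ 1.9834e-5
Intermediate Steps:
Y = 16 (Y = 20 - 4 = 16)
B(y, b) = 2*y (B(y, b) = 5 - (-2*y + 5) = 5 - (5 - 2*y) = 5 + (-5 + 2*y) = 2*y)
R = 154351/3 (R = -⅓*(-154351) = 154351/3 ≈ 51450.)
p(s, f) = -830 + f + s (p(s, f) = (f + s) - 830 = -830 + f + s)
V = -1032 (V = -830 - 208 + 2*3 = -830 - 208 + 6 = -1032)
1/(V + R) = 1/(-1032 + 154351/3) = 1/(151255/3) = 3/151255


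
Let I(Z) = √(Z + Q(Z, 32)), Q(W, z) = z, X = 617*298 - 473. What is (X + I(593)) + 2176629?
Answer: 2360047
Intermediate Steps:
X = 183393 (X = 183866 - 473 = 183393)
I(Z) = √(32 + Z) (I(Z) = √(Z + 32) = √(32 + Z))
(X + I(593)) + 2176629 = (183393 + √(32 + 593)) + 2176629 = (183393 + √625) + 2176629 = (183393 + 25) + 2176629 = 183418 + 2176629 = 2360047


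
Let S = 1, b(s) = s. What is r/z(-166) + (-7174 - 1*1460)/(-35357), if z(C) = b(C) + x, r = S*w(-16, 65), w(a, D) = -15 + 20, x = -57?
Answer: 1748597/7884611 ≈ 0.22177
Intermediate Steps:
w(a, D) = 5
r = 5 (r = 1*5 = 5)
z(C) = -57 + C (z(C) = C - 57 = -57 + C)
r/z(-166) + (-7174 - 1*1460)/(-35357) = 5/(-57 - 166) + (-7174 - 1*1460)/(-35357) = 5/(-223) + (-7174 - 1460)*(-1/35357) = 5*(-1/223) - 8634*(-1/35357) = -5/223 + 8634/35357 = 1748597/7884611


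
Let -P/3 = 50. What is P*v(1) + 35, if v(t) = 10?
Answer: -1465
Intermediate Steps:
P = -150 (P = -3*50 = -150)
P*v(1) + 35 = -150*10 + 35 = -1500 + 35 = -1465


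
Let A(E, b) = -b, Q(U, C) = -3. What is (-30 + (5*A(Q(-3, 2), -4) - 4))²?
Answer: 196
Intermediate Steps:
(-30 + (5*A(Q(-3, 2), -4) - 4))² = (-30 + (5*(-1*(-4)) - 4))² = (-30 + (5*4 - 4))² = (-30 + (20 - 4))² = (-30 + 16)² = (-14)² = 196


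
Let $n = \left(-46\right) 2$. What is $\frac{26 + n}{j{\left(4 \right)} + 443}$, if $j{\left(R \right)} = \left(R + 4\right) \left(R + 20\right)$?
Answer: $- \frac{66}{635} \approx -0.10394$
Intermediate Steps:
$j{\left(R \right)} = \left(4 + R\right) \left(20 + R\right)$
$n = -92$
$\frac{26 + n}{j{\left(4 \right)} + 443} = \frac{26 - 92}{\left(80 + 4^{2} + 24 \cdot 4\right) + 443} = - \frac{66}{\left(80 + 16 + 96\right) + 443} = - \frac{66}{192 + 443} = - \frac{66}{635}$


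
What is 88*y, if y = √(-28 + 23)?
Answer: 88*I*√5 ≈ 196.77*I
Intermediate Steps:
y = I*√5 (y = √(-5) = I*√5 ≈ 2.2361*I)
88*y = 88*(I*√5) = 88*I*√5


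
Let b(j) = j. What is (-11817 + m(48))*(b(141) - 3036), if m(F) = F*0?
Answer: 34210215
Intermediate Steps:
m(F) = 0
(-11817 + m(48))*(b(141) - 3036) = (-11817 + 0)*(141 - 3036) = -11817*(-2895) = 34210215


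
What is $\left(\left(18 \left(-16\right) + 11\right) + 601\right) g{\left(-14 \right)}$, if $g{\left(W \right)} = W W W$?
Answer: $-889056$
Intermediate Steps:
$g{\left(W \right)} = W^{3}$ ($g{\left(W \right)} = W^{2} W = W^{3}$)
$\left(\left(18 \left(-16\right) + 11\right) + 601\right) g{\left(-14 \right)} = \left(\left(18 \left(-16\right) + 11\right) + 601\right) \left(-14\right)^{3} = \left(\left(-288 + 11\right) + 601\right) \left(-2744\right) = \left(-277 + 601\right) \left(-2744\right) = 324 \left(-2744\right) = -889056$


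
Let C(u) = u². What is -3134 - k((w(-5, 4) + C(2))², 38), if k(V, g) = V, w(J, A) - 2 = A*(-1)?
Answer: -3138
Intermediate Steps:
w(J, A) = 2 - A (w(J, A) = 2 + A*(-1) = 2 - A)
-3134 - k((w(-5, 4) + C(2))², 38) = -3134 - ((2 - 1*4) + 2²)² = -3134 - ((2 - 4) + 4)² = -3134 - (-2 + 4)² = -3134 - 1*2² = -3134 - 1*4 = -3134 - 4 = -3138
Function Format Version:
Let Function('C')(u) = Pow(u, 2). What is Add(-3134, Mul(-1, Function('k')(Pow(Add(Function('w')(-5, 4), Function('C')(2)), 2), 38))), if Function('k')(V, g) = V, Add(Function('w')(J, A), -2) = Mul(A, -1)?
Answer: -3138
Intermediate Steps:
Function('w')(J, A) = Add(2, Mul(-1, A)) (Function('w')(J, A) = Add(2, Mul(A, -1)) = Add(2, Mul(-1, A)))
Add(-3134, Mul(-1, Function('k')(Pow(Add(Function('w')(-5, 4), Function('C')(2)), 2), 38))) = Add(-3134, Mul(-1, Pow(Add(Add(2, Mul(-1, 4)), Pow(2, 2)), 2))) = Add(-3134, Mul(-1, Pow(Add(Add(2, -4), 4), 2))) = Add(-3134, Mul(-1, Pow(Add(-2, 4), 2))) = Add(-3134, Mul(-1, Pow(2, 2))) = Add(-3134, Mul(-1, 4)) = Add(-3134, -4) = -3138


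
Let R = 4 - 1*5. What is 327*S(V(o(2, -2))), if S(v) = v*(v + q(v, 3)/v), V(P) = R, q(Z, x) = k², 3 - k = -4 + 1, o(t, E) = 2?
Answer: 12099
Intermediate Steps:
k = 6 (k = 3 - (-4 + 1) = 3 - 1*(-3) = 3 + 3 = 6)
q(Z, x) = 36 (q(Z, x) = 6² = 36)
R = -1 (R = 4 - 5 = -1)
V(P) = -1
S(v) = v*(v + 36/v)
327*S(V(o(2, -2))) = 327*(36 + (-1)²) = 327*(36 + 1) = 327*37 = 12099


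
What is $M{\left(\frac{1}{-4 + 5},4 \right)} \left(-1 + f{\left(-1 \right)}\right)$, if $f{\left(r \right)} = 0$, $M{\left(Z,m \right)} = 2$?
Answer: $-2$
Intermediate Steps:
$M{\left(\frac{1}{-4 + 5},4 \right)} \left(-1 + f{\left(-1 \right)}\right) = 2 \left(-1 + 0\right) = 2 \left(-1\right) = -2$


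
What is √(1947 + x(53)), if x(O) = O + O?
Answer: √2053 ≈ 45.310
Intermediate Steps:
x(O) = 2*O
√(1947 + x(53)) = √(1947 + 2*53) = √(1947 + 106) = √2053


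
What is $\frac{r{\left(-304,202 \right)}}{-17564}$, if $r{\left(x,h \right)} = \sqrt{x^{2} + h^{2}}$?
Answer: $- \frac{\sqrt{33305}}{8782} \approx -0.020781$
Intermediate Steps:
$r{\left(x,h \right)} = \sqrt{h^{2} + x^{2}}$
$\frac{r{\left(-304,202 \right)}}{-17564} = \frac{\sqrt{202^{2} + \left(-304\right)^{2}}}{-17564} = \sqrt{40804 + 92416} \left(- \frac{1}{17564}\right) = \sqrt{133220} \left(- \frac{1}{17564}\right) = 2 \sqrt{33305} \left(- \frac{1}{17564}\right) = - \frac{\sqrt{33305}}{8782}$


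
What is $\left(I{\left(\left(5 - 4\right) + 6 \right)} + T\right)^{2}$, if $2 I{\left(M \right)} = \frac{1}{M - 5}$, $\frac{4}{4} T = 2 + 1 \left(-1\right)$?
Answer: $\frac{25}{16} \approx 1.5625$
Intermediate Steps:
$T = 1$ ($T = 2 + 1 \left(-1\right) = 2 - 1 = 1$)
$I{\left(M \right)} = \frac{1}{2 \left(-5 + M\right)}$ ($I{\left(M \right)} = \frac{1}{2 \left(M - 5\right)} = \frac{1}{2 \left(-5 + M\right)}$)
$\left(I{\left(\left(5 - 4\right) + 6 \right)} + T\right)^{2} = \left(\frac{1}{2 \left(-5 + \left(\left(5 - 4\right) + 6\right)\right)} + 1\right)^{2} = \left(\frac{1}{2 \left(-5 + \left(1 + 6\right)\right)} + 1\right)^{2} = \left(\frac{1}{2 \left(-5 + 7\right)} + 1\right)^{2} = \left(\frac{1}{2 \cdot 2} + 1\right)^{2} = \left(\frac{1}{2} \cdot \frac{1}{2} + 1\right)^{2} = \left(\frac{1}{4} + 1\right)^{2} = \left(\frac{5}{4}\right)^{2} = \frac{25}{16}$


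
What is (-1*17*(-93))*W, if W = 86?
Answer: 135966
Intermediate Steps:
(-1*17*(-93))*W = (-1*17*(-93))*86 = -17*(-93)*86 = 1581*86 = 135966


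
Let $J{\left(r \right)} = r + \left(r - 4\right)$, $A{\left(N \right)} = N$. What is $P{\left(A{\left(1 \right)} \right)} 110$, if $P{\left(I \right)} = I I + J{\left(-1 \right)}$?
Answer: $-550$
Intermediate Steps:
$J{\left(r \right)} = -4 + 2 r$ ($J{\left(r \right)} = r + \left(-4 + r\right) = -4 + 2 r$)
$P{\left(I \right)} = -6 + I^{2}$ ($P{\left(I \right)} = I I + \left(-4 + 2 \left(-1\right)\right) = I^{2} - 6 = -6 + I^{2}$)
$P{\left(A{\left(1 \right)} \right)} 110 = \left(-6 + 1^{2}\right) 110 = \left(-6 + 1\right) 110 = \left(-5\right) 110 = -550$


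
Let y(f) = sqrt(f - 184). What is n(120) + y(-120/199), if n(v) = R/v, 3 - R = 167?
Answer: -41/30 + 8*I*sqrt(114226)/199 ≈ -1.3667 + 13.587*I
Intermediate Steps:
R = -164 (R = 3 - 1*167 = 3 - 167 = -164)
n(v) = -164/v
y(f) = sqrt(-184 + f)
n(120) + y(-120/199) = -164/120 + sqrt(-184 - 120/199) = -164*1/120 + sqrt(-184 - 120*1/199) = -41/30 + sqrt(-184 - 120/199) = -41/30 + sqrt(-36736/199) = -41/30 + 8*I*sqrt(114226)/199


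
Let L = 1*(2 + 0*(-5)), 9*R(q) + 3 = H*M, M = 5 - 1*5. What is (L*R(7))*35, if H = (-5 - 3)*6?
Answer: -70/3 ≈ -23.333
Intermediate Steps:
M = 0 (M = 5 - 5 = 0)
H = -48 (H = -8*6 = -48)
R(q) = -⅓ (R(q) = -⅓ + (-48*0)/9 = -⅓ + (⅑)*0 = -⅓ + 0 = -⅓)
L = 2 (L = 1*(2 + 0) = 1*2 = 2)
(L*R(7))*35 = (2*(-⅓))*35 = -⅔*35 = -70/3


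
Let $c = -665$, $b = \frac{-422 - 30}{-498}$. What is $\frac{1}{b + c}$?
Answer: $- \frac{249}{165359} \approx -0.0015058$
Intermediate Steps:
$b = \frac{226}{249}$ ($b = \left(-452\right) \left(- \frac{1}{498}\right) = \frac{226}{249} \approx 0.90763$)
$\frac{1}{b + c} = \frac{1}{\frac{226}{249} - 665} = \frac{1}{- \frac{165359}{249}} = - \frac{249}{165359}$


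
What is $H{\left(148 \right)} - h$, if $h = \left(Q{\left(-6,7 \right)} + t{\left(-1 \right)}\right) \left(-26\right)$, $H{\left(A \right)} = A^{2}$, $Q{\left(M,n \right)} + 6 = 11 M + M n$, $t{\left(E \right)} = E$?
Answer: $18914$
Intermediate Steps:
$Q{\left(M,n \right)} = -6 + 11 M + M n$ ($Q{\left(M,n \right)} = -6 + \left(11 M + M n\right) = -6 + 11 M + M n$)
$h = 2990$ ($h = \left(\left(-6 + 11 \left(-6\right) - 42\right) - 1\right) \left(-26\right) = \left(\left(-6 - 66 - 42\right) - 1\right) \left(-26\right) = \left(-114 - 1\right) \left(-26\right) = \left(-115\right) \left(-26\right) = 2990$)
$H{\left(148 \right)} - h = 148^{2} - 2990 = 21904 - 2990 = 18914$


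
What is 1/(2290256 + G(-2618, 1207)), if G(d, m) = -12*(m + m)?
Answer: 1/2261288 ≈ 4.4223e-7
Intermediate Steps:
G(d, m) = -24*m
1/(2290256 + G(-2618, 1207)) = 1/(2290256 - 24*1207) = 1/(2290256 - 28968) = 1/2261288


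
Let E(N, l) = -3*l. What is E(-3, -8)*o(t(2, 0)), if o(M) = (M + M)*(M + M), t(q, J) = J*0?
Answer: 0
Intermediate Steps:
t(q, J) = 0
o(M) = 4*M² (o(M) = (2*M)*(2*M) = 4*M²)
E(-3, -8)*o(t(2, 0)) = (-3*(-8))*(4*0²) = 24*(4*0) = 24*0 = 0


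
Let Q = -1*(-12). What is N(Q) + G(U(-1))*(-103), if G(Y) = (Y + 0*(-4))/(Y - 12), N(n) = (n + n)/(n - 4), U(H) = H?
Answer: -64/13 ≈ -4.9231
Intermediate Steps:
Q = 12
N(n) = 2*n/(-4 + n) (N(n) = (2*n)/(-4 + n) = 2*n/(-4 + n))
G(Y) = Y/(-12 + Y) (G(Y) = (Y + 0)/(-12 + Y) = Y/(-12 + Y))
N(Q) + G(U(-1))*(-103) = 2*12/(-4 + 12) - 1/(-12 - 1)*(-103) = 2*12/8 - 1/(-13)*(-103) = 2*12*(⅛) - 1*(-1/13)*(-103) = 3 + (1/13)*(-103) = 3 - 103/13 = -64/13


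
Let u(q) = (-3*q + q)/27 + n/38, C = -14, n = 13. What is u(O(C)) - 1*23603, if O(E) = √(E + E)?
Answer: -896901/38 - 4*I*√7/27 ≈ -23603.0 - 0.39196*I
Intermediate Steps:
O(E) = √2*√E (O(E) = √(2*E) = √2*√E)
u(q) = 13/38 - 2*q/27 (u(q) = (-3*q + q)/27 + 13/38 = -2*q*(1/27) + 13*(1/38) = -2*q/27 + 13/38 = 13/38 - 2*q/27)
u(O(C)) - 1*23603 = (13/38 - 2*√2*√(-14)/27) - 1*23603 = (13/38 - 2*√2*I*√14/27) - 23603 = (13/38 - 4*I*√7/27) - 23603 = -896901/38 - 4*I*√7/27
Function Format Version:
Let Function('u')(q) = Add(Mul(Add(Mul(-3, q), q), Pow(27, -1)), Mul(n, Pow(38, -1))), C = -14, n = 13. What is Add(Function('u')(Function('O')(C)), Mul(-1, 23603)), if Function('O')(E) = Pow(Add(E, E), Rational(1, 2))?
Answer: Add(Rational(-896901, 38), Mul(Rational(-4, 27), I, Pow(7, Rational(1, 2)))) ≈ Add(-23603., Mul(-0.39196, I))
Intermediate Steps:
Function('O')(E) = Mul(Pow(2, Rational(1, 2)), Pow(E, Rational(1, 2))) (Function('O')(E) = Pow(Mul(2, E), Rational(1, 2)) = Mul(Pow(2, Rational(1, 2)), Pow(E, Rational(1, 2))))
Function('u')(q) = Add(Rational(13, 38), Mul(Rational(-2, 27), q)) (Function('u')(q) = Add(Mul(Add(Mul(-3, q), q), Pow(27, -1)), Mul(13, Pow(38, -1))) = Add(Mul(Mul(-2, q), Rational(1, 27)), Mul(13, Rational(1, 38))) = Add(Mul(Rational(-2, 27), q), Rational(13, 38)) = Add(Rational(13, 38), Mul(Rational(-2, 27), q)))
Add(Function('u')(Function('O')(C)), Mul(-1, 23603)) = Add(Add(Rational(13, 38), Mul(Rational(-2, 27), Mul(Pow(2, Rational(1, 2)), Pow(-14, Rational(1, 2))))), Mul(-1, 23603)) = Add(Add(Rational(13, 38), Mul(Rational(-2, 27), Mul(Pow(2, Rational(1, 2)), Mul(I, Pow(14, Rational(1, 2)))))), -23603) = Add(Add(Rational(13, 38), Mul(Rational(-2, 27), Mul(2, I, Pow(7, Rational(1, 2))))), -23603) = Add(Add(Rational(13, 38), Mul(Rational(-4, 27), I, Pow(7, Rational(1, 2)))), -23603) = Add(Rational(-896901, 38), Mul(Rational(-4, 27), I, Pow(7, Rational(1, 2))))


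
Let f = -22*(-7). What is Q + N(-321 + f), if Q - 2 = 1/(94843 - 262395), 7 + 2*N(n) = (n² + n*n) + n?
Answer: 4658615807/167552 ≈ 27804.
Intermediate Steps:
f = 154
N(n) = -7/2 + n² + n/2 (N(n) = -7/2 + ((n² + n*n) + n)/2 = -7/2 + ((n² + n²) + n)/2 = -7/2 + (2*n² + n)/2 = -7/2 + (n + 2*n²)/2 = -7/2 + (n² + n/2) = -7/2 + n² + n/2)
Q = 335103/167552 (Q = 2 + 1/(94843 - 262395) = 2 + 1/(-167552) = 2 - 1/167552 = 335103/167552 ≈ 2.0000)
Q + N(-321 + f) = 335103/167552 + (-7/2 + (-321 + 154)² + (-321 + 154)/2) = 335103/167552 + (-7/2 + (-167)² + (½)*(-167)) = 335103/167552 + (-7/2 + 27889 - 167/2) = 335103/167552 + 27802 = 4658615807/167552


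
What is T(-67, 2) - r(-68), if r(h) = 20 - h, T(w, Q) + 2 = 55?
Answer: -35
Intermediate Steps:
T(w, Q) = 53 (T(w, Q) = -2 + 55 = 53)
T(-67, 2) - r(-68) = 53 - (20 - 1*(-68)) = 53 - (20 + 68) = 53 - 1*88 = 53 - 88 = -35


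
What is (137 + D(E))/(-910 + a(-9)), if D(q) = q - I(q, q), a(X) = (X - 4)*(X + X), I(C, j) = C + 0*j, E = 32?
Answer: -137/676 ≈ -0.20266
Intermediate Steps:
I(C, j) = C (I(C, j) = C + 0 = C)
a(X) = 2*X*(-4 + X) (a(X) = (-4 + X)*(2*X) = 2*X*(-4 + X))
D(q) = 0 (D(q) = q - q = 0)
(137 + D(E))/(-910 + a(-9)) = (137 + 0)/(-910 + 2*(-9)*(-4 - 9)) = 137/(-910 + 2*(-9)*(-13)) = 137/(-910 + 234) = 137/(-676) = 137*(-1/676) = -137/676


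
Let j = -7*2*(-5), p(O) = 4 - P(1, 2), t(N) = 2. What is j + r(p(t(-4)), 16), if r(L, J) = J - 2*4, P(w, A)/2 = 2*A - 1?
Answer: 78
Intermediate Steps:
P(w, A) = -2 + 4*A (P(w, A) = 2*(2*A - 1) = 2*(-1 + 2*A) = -2 + 4*A)
p(O) = -2 (p(O) = 4 - (-2 + 4*2) = 4 - (-2 + 8) = 4 - 1*6 = 4 - 6 = -2)
r(L, J) = -8 + J (r(L, J) = J - 8 = -8 + J)
j = 70 (j = -14*(-5) = 70)
j + r(p(t(-4)), 16) = 70 + (-8 + 16) = 70 + 8 = 78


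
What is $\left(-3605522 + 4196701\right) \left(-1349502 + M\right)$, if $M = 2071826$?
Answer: $427022779996$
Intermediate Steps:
$\left(-3605522 + 4196701\right) \left(-1349502 + M\right) = \left(-3605522 + 4196701\right) \left(-1349502 + 2071826\right) = 591179 \cdot 722324 = 427022779996$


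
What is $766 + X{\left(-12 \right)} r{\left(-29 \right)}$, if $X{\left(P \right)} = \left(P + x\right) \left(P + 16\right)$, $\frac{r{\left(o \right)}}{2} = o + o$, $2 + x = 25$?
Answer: $-4338$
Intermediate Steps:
$x = 23$ ($x = -2 + 25 = 23$)
$r{\left(o \right)} = 4 o$ ($r{\left(o \right)} = 2 \left(o + o\right) = 2 \cdot 2 o = 4 o$)
$X{\left(P \right)} = \left(16 + P\right) \left(23 + P\right)$ ($X{\left(P \right)} = \left(P + 23\right) \left(P + 16\right) = \left(23 + P\right) \left(16 + P\right) = \left(16 + P\right) \left(23 + P\right)$)
$766 + X{\left(-12 \right)} r{\left(-29 \right)} = 766 + \left(368 + \left(-12\right)^{2} + 39 \left(-12\right)\right) 4 \left(-29\right) = 766 + \left(368 + 144 - 468\right) \left(-116\right) = 766 + 44 \left(-116\right) = 766 - 5104 = -4338$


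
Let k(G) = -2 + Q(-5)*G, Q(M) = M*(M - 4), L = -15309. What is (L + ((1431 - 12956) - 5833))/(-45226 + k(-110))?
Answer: 10889/16726 ≈ 0.65102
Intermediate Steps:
Q(M) = M*(-4 + M)
k(G) = -2 + 45*G (k(G) = -2 + (-5*(-4 - 5))*G = -2 + (-5*(-9))*G = -2 + 45*G)
(L + ((1431 - 12956) - 5833))/(-45226 + k(-110)) = (-15309 + ((1431 - 12956) - 5833))/(-45226 + (-2 + 45*(-110))) = (-15309 + (-11525 - 5833))/(-45226 + (-2 - 4950)) = (-15309 - 17358)/(-45226 - 4952) = -32667/(-50178) = -32667*(-1/50178) = 10889/16726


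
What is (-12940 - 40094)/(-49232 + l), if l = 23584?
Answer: 26517/12824 ≈ 2.0678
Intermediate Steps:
(-12940 - 40094)/(-49232 + l) = (-12940 - 40094)/(-49232 + 23584) = -53034/(-25648) = -53034*(-1/25648) = 26517/12824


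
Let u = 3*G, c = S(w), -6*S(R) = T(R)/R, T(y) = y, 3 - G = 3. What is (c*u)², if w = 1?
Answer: 0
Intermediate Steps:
G = 0 (G = 3 - 1*3 = 3 - 3 = 0)
S(R) = -⅙ (S(R) = -R/(6*R) = -⅙*1 = -⅙)
c = -⅙ ≈ -0.16667
u = 0 (u = 3*0 = 0)
(c*u)² = (-⅙*0)² = 0² = 0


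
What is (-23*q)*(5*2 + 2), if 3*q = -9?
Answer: 828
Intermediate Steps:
q = -3 (q = (⅓)*(-9) = -3)
(-23*q)*(5*2 + 2) = (-23*(-3))*(5*2 + 2) = 69*(10 + 2) = 69*12 = 828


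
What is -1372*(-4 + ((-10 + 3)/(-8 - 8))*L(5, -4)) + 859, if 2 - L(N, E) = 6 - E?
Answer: 11149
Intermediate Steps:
L(N, E) = -4 + E (L(N, E) = 2 - (6 - E) = 2 + (-6 + E) = -4 + E)
-1372*(-4 + ((-10 + 3)/(-8 - 8))*L(5, -4)) + 859 = -1372*(-4 + ((-10 + 3)/(-8 - 8))*(-4 - 4)) + 859 = -1372*(-4 - 7/(-16)*(-8)) + 859 = -1372*(-4 - 7*(-1/16)*(-8)) + 859 = -1372*(-4 + (7/16)*(-8)) + 859 = -1372*(-4 - 7/2) + 859 = -1372*(-15/2) + 859 = 10290 + 859 = 11149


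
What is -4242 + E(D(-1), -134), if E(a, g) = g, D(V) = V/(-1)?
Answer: -4376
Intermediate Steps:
D(V) = -V (D(V) = V*(-1) = -V)
-4242 + E(D(-1), -134) = -4242 - 134 = -4376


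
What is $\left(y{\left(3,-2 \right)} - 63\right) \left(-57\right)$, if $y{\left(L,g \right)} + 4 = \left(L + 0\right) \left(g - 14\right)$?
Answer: $6555$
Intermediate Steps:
$y{\left(L,g \right)} = -4 + L \left(-14 + g\right)$ ($y{\left(L,g \right)} = -4 + \left(L + 0\right) \left(g - 14\right) = -4 + L \left(-14 + g\right)$)
$\left(y{\left(3,-2 \right)} - 63\right) \left(-57\right) = \left(\left(-4 - 42 + 3 \left(-2\right)\right) - 63\right) \left(-57\right) = \left(\left(-4 - 42 - 6\right) - 63\right) \left(-57\right) = \left(-52 - 63\right) \left(-57\right) = \left(-115\right) \left(-57\right) = 6555$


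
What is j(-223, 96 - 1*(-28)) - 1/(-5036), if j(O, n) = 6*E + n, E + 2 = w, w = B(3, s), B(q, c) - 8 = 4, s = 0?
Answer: 926625/5036 ≈ 184.00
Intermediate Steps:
B(q, c) = 12 (B(q, c) = 8 + 4 = 12)
w = 12
E = 10 (E = -2 + 12 = 10)
j(O, n) = 60 + n (j(O, n) = 6*10 + n = 60 + n)
j(-223, 96 - 1*(-28)) - 1/(-5036) = (60 + (96 - 1*(-28))) - 1/(-5036) = (60 + (96 + 28)) - 1*(-1/5036) = (60 + 124) + 1/5036 = 184 + 1/5036 = 926625/5036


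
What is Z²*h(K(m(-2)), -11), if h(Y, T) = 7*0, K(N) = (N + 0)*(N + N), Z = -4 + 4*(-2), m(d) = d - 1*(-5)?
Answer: 0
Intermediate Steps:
m(d) = 5 + d (m(d) = d + 5 = 5 + d)
Z = -12 (Z = -4 - 8 = -12)
K(N) = 2*N² (K(N) = N*(2*N) = 2*N²)
h(Y, T) = 0
Z²*h(K(m(-2)), -11) = (-12)²*0 = 144*0 = 0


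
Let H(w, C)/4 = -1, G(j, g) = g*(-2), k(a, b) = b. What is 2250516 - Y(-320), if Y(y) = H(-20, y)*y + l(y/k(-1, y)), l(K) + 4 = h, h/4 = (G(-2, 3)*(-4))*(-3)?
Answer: 2249528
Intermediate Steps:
G(j, g) = -2*g
H(w, C) = -4 (H(w, C) = 4*(-1) = -4)
h = -288 (h = 4*((-2*3*(-4))*(-3)) = 4*(-6*(-4)*(-3)) = 4*(24*(-3)) = 4*(-72) = -288)
l(K) = -292 (l(K) = -4 - 288 = -292)
Y(y) = -292 - 4*y (Y(y) = -4*y - 292 = -292 - 4*y)
2250516 - Y(-320) = 2250516 - (-292 - 4*(-320)) = 2250516 - (-292 + 1280) = 2250516 - 1*988 = 2250516 - 988 = 2249528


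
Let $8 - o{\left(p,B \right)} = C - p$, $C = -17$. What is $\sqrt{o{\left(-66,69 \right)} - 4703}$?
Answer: $2 i \sqrt{1186} \approx 68.877 i$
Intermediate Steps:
$o{\left(p,B \right)} = 25 + p$ ($o{\left(p,B \right)} = 8 - \left(-17 - p\right) = 8 + \left(17 + p\right) = 25 + p$)
$\sqrt{o{\left(-66,69 \right)} - 4703} = \sqrt{\left(25 - 66\right) - 4703} = \sqrt{-41 - 4703} = \sqrt{-4744} = 2 i \sqrt{1186}$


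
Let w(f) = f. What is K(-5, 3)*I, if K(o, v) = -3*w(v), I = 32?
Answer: -288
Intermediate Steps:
K(o, v) = -3*v
K(-5, 3)*I = -3*3*32 = -9*32 = -288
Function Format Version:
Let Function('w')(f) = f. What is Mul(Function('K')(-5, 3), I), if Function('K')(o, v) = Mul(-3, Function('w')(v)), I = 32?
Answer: -288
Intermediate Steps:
Function('K')(o, v) = Mul(-3, v)
Mul(Function('K')(-5, 3), I) = Mul(Mul(-3, 3), 32) = Mul(-9, 32) = -288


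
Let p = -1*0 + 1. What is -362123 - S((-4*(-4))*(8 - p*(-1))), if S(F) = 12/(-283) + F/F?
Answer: -102481080/283 ≈ -3.6212e+5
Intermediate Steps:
p = 1 (p = 0 + 1 = 1)
S(F) = 271/283 (S(F) = 12*(-1/283) + 1 = -12/283 + 1 = 271/283)
-362123 - S((-4*(-4))*(8 - p*(-1))) = -362123 - 1*271/283 = -362123 - 271/283 = -102481080/283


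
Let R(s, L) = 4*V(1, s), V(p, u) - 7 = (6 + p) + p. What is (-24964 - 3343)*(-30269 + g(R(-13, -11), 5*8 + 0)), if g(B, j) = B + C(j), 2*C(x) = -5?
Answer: 1710393861/2 ≈ 8.5520e+8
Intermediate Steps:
V(p, u) = 13 + 2*p (V(p, u) = 7 + ((6 + p) + p) = 7 + (6 + 2*p) = 13 + 2*p)
R(s, L) = 60 (R(s, L) = 4*(13 + 2*1) = 4*(13 + 2) = 4*15 = 60)
C(x) = -5/2 (C(x) = (1/2)*(-5) = -5/2)
g(B, j) = -5/2 + B (g(B, j) = B - 5/2 = -5/2 + B)
(-24964 - 3343)*(-30269 + g(R(-13, -11), 5*8 + 0)) = (-24964 - 3343)*(-30269 + (-5/2 + 60)) = -28307*(-30269 + 115/2) = -28307*(-60423/2) = 1710393861/2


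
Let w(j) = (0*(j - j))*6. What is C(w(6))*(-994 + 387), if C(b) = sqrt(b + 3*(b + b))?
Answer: 0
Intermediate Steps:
w(j) = 0 (w(j) = (0*0)*6 = 0*6 = 0)
C(b) = sqrt(7)*sqrt(b) (C(b) = sqrt(b + 3*(2*b)) = sqrt(b + 6*b) = sqrt(7*b) = sqrt(7)*sqrt(b))
C(w(6))*(-994 + 387) = (sqrt(7)*sqrt(0))*(-994 + 387) = (sqrt(7)*0)*(-607) = 0*(-607) = 0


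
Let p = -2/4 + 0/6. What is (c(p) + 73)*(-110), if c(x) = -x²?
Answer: -16005/2 ≈ -8002.5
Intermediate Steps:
p = -½ (p = -2*¼ + 0*(⅙) = -½ + 0 = -½ ≈ -0.50000)
(c(p) + 73)*(-110) = (-(-½)² + 73)*(-110) = (-1*¼ + 73)*(-110) = (-¼ + 73)*(-110) = (291/4)*(-110) = -16005/2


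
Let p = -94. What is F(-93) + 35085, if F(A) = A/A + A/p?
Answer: 3298177/94 ≈ 35087.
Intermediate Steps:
F(A) = 1 - A/94 (F(A) = A/A + A/(-94) = 1 + A*(-1/94) = 1 - A/94)
F(-93) + 35085 = (1 - 1/94*(-93)) + 35085 = (1 + 93/94) + 35085 = 187/94 + 35085 = 3298177/94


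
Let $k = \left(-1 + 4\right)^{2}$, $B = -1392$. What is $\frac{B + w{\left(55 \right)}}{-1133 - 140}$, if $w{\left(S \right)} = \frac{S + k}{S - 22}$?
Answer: $\frac{45872}{42009} \approx 1.092$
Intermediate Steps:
$k = 9$ ($k = 3^{2} = 9$)
$w{\left(S \right)} = \frac{9 + S}{-22 + S}$ ($w{\left(S \right)} = \frac{S + 9}{S - 22} = \frac{9 + S}{-22 + S}$)
$\frac{B + w{\left(55 \right)}}{-1133 - 140} = \frac{-1392 + \frac{9 + 55}{-22 + 55}}{-1133 - 140} = \frac{-1392 + \frac{1}{33} \cdot 64}{-1273} = \left(-1392 + \frac{1}{33} \cdot 64\right) \left(- \frac{1}{1273}\right) = \left(-1392 + \frac{64}{33}\right) \left(- \frac{1}{1273}\right) = \left(- \frac{45872}{33}\right) \left(- \frac{1}{1273}\right) = \frac{45872}{42009}$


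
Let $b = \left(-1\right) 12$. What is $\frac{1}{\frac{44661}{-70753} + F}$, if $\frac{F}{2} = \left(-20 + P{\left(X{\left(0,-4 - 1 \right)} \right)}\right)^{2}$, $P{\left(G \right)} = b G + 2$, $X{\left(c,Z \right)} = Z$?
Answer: $\frac{70753}{249571923} \approx 0.0002835$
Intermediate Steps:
$b = -12$
$P{\left(G \right)} = 2 - 12 G$ ($P{\left(G \right)} = - 12 G + 2 = 2 - 12 G$)
$F = 3528$ ($F = 2 \left(-20 - \left(-2 + 12 \left(-4 - 1\right)\right)\right)^{2} = 2 \left(-20 + \left(2 - -60\right)\right)^{2} = 2 \left(-20 + \left(2 + 60\right)\right)^{2} = 2 \left(-20 + 62\right)^{2} = 2 \cdot 42^{2} = 2 \cdot 1764 = 3528$)
$\frac{1}{\frac{44661}{-70753} + F} = \frac{1}{\frac{44661}{-70753} + 3528} = \frac{1}{44661 \left(- \frac{1}{70753}\right) + 3528} = \frac{1}{- \frac{44661}{70753} + 3528} = \frac{1}{\frac{249571923}{70753}} = \frac{70753}{249571923}$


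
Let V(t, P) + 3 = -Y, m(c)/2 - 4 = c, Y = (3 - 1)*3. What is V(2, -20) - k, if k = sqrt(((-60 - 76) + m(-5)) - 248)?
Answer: -9 - I*sqrt(386) ≈ -9.0 - 19.647*I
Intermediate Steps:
Y = 6 (Y = 2*3 = 6)
m(c) = 8 + 2*c
k = I*sqrt(386) (k = sqrt(((-60 - 76) + (8 + 2*(-5))) - 248) = sqrt((-136 + (8 - 10)) - 248) = sqrt((-136 - 2) - 248) = sqrt(-138 - 248) = sqrt(-386) = I*sqrt(386) ≈ 19.647*I)
V(t, P) = -9 (V(t, P) = -3 - 1*6 = -3 - 6 = -9)
V(2, -20) - k = -9 - I*sqrt(386)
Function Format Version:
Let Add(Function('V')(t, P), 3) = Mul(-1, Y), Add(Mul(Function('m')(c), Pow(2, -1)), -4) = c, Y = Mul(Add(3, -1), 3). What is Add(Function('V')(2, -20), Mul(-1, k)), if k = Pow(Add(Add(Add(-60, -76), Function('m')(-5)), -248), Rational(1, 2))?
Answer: Add(-9, Mul(-1, I, Pow(386, Rational(1, 2)))) ≈ Add(-9.0000, Mul(-19.647, I))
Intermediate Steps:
Y = 6 (Y = Mul(2, 3) = 6)
Function('m')(c) = Add(8, Mul(2, c))
k = Mul(I, Pow(386, Rational(1, 2))) (k = Pow(Add(Add(Add(-60, -76), Add(8, Mul(2, -5))), -248), Rational(1, 2)) = Pow(Add(Add(-136, Add(8, -10)), -248), Rational(1, 2)) = Pow(Add(Add(-136, -2), -248), Rational(1, 2)) = Pow(Add(-138, -248), Rational(1, 2)) = Pow(-386, Rational(1, 2)) = Mul(I, Pow(386, Rational(1, 2))) ≈ Mul(19.647, I))
Function('V')(t, P) = -9 (Function('V')(t, P) = Add(-3, Mul(-1, 6)) = Add(-3, -6) = -9)
Add(Function('V')(2, -20), Mul(-1, k)) = Add(-9, Mul(-1, Mul(I, Pow(386, Rational(1, 2))))) = Add(-9, Mul(-1, I, Pow(386, Rational(1, 2))))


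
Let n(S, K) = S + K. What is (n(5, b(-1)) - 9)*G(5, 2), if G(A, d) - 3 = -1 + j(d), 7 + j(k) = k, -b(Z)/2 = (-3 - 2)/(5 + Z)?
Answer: 9/2 ≈ 4.5000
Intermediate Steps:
b(Z) = 10/(5 + Z) (b(Z) = -2*(-3 - 2)/(5 + Z) = -(-10)/(5 + Z) = 10/(5 + Z))
j(k) = -7 + k
G(A, d) = -5 + d (G(A, d) = 3 + (-1 + (-7 + d)) = 3 + (-8 + d) = -5 + d)
n(S, K) = K + S
(n(5, b(-1)) - 9)*G(5, 2) = ((10/(5 - 1) + 5) - 9)*(-5 + 2) = ((10/4 + 5) - 9)*(-3) = ((10*(¼) + 5) - 9)*(-3) = ((5/2 + 5) - 9)*(-3) = (15/2 - 9)*(-3) = -3/2*(-3) = 9/2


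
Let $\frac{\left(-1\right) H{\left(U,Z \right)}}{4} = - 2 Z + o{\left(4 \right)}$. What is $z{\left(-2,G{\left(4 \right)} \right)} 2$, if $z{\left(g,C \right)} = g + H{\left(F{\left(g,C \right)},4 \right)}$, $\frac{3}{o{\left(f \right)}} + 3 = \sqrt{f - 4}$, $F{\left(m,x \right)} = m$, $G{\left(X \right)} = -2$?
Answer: $68$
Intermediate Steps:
$o{\left(f \right)} = \frac{3}{-3 + \sqrt{-4 + f}}$ ($o{\left(f \right)} = \frac{3}{-3 + \sqrt{f - 4}} = \frac{3}{-3 + \sqrt{-4 + f}}$)
$H{\left(U,Z \right)} = 4 + 8 Z$ ($H{\left(U,Z \right)} = - 4 \left(- 2 Z + \frac{3}{-3 + \sqrt{-4 + 4}}\right) = - 4 \left(- 2 Z + \frac{3}{-3 + \sqrt{0}}\right) = - 4 \left(- 2 Z + \frac{3}{-3 + 0}\right) = - 4 \left(- 2 Z + \frac{3}{-3}\right) = - 4 \left(- 2 Z + 3 \left(- \frac{1}{3}\right)\right) = - 4 \left(- 2 Z - 1\right) = - 4 \left(-1 - 2 Z\right) = 4 + 8 Z$)
$z{\left(g,C \right)} = 36 + g$ ($z{\left(g,C \right)} = g + \left(4 + 8 \cdot 4\right) = g + \left(4 + 32\right) = g + 36 = 36 + g$)
$z{\left(-2,G{\left(4 \right)} \right)} 2 = \left(36 - 2\right) 2 = 34 \cdot 2 = 68$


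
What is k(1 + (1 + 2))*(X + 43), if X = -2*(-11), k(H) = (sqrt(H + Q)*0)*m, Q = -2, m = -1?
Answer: 0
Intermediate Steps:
k(H) = 0 (k(H) = (sqrt(H - 2)*0)*(-1) = (sqrt(-2 + H)*0)*(-1) = 0*(-1) = 0)
X = 22
k(1 + (1 + 2))*(X + 43) = 0*(22 + 43) = 0*65 = 0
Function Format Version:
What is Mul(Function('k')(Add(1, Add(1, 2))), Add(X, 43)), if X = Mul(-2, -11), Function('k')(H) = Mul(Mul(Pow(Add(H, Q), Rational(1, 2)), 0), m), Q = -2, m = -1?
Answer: 0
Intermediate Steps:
Function('k')(H) = 0 (Function('k')(H) = Mul(Mul(Pow(Add(H, -2), Rational(1, 2)), 0), -1) = Mul(Mul(Pow(Add(-2, H), Rational(1, 2)), 0), -1) = Mul(0, -1) = 0)
X = 22
Mul(Function('k')(Add(1, Add(1, 2))), Add(X, 43)) = Mul(0, Add(22, 43)) = Mul(0, 65) = 0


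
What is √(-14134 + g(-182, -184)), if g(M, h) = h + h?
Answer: I*√14502 ≈ 120.42*I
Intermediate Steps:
g(M, h) = 2*h
√(-14134 + g(-182, -184)) = √(-14134 + 2*(-184)) = √(-14134 - 368) = √(-14502) = I*√14502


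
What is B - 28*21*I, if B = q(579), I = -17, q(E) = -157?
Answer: 9839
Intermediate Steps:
B = -157
B - 28*21*I = -157 - 28*21*(-17) = -157 - 588*(-17) = -157 - 1*(-9996) = -157 + 9996 = 9839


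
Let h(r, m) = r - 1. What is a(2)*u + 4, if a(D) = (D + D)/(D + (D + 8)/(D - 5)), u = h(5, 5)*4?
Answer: -44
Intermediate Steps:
h(r, m) = -1 + r
u = 16 (u = (-1 + 5)*4 = 4*4 = 16)
a(D) = 2*D/(D + (8 + D)/(-5 + D)) (a(D) = (2*D)/(D + (8 + D)/(-5 + D)) = 2*D/(D + (8 + D)/(-5 + D)))
a(2)*u + 4 = (2*2*(-5 + 2)/(8 + 2² - 4*2))*16 + 4 = (2*2*(-3)/(8 + 4 - 8))*16 + 4 = (2*2*(-3)/4)*16 + 4 = (2*2*(¼)*(-3))*16 + 4 = -3*16 + 4 = -48 + 4 = -44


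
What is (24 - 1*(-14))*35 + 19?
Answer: 1349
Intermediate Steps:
(24 - 1*(-14))*35 + 19 = (24 + 14)*35 + 19 = 38*35 + 19 = 1330 + 19 = 1349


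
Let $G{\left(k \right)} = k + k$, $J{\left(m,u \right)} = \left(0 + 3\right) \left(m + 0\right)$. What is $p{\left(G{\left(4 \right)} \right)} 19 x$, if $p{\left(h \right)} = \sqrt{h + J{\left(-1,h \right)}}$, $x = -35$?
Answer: $- 665 \sqrt{5} \approx -1487.0$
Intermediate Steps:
$J{\left(m,u \right)} = 3 m$
$G{\left(k \right)} = 2 k$
$p{\left(h \right)} = \sqrt{-3 + h}$ ($p{\left(h \right)} = \sqrt{h + 3 \left(-1\right)} = \sqrt{h - 3} = \sqrt{-3 + h}$)
$p{\left(G{\left(4 \right)} \right)} 19 x = \sqrt{-3 + 2 \cdot 4} \cdot 19 \left(-35\right) = \sqrt{-3 + 8} \cdot 19 \left(-35\right) = \sqrt{5} \cdot 19 \left(-35\right) = 19 \sqrt{5} \left(-35\right) = - 665 \sqrt{5}$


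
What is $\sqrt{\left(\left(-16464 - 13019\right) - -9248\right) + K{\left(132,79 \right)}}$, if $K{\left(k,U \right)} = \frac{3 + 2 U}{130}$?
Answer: $\frac{i \sqrt{341950570}}{130} \approx 142.25 i$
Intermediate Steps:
$K{\left(k,U \right)} = \frac{3}{130} + \frac{U}{65}$ ($K{\left(k,U \right)} = \left(3 + 2 U\right) \frac{1}{130} = \frac{3}{130} + \frac{U}{65}$)
$\sqrt{\left(\left(-16464 - 13019\right) - -9248\right) + K{\left(132,79 \right)}} = \sqrt{\left(\left(-16464 - 13019\right) - -9248\right) + \left(\frac{3}{130} + \frac{1}{65} \cdot 79\right)} = \sqrt{\left(-29483 + 9248\right) + \left(\frac{3}{130} + \frac{79}{65}\right)} = \sqrt{-20235 + \frac{161}{130}} = \sqrt{- \frac{2630389}{130}} = \frac{i \sqrt{341950570}}{130}$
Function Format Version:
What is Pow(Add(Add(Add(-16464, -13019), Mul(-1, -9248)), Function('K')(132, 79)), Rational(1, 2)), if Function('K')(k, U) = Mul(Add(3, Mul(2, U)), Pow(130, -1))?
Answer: Mul(Rational(1, 130), I, Pow(341950570, Rational(1, 2))) ≈ Mul(142.25, I)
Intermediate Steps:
Function('K')(k, U) = Add(Rational(3, 130), Mul(Rational(1, 65), U)) (Function('K')(k, U) = Mul(Add(3, Mul(2, U)), Rational(1, 130)) = Add(Rational(3, 130), Mul(Rational(1, 65), U)))
Pow(Add(Add(Add(-16464, -13019), Mul(-1, -9248)), Function('K')(132, 79)), Rational(1, 2)) = Pow(Add(Add(Add(-16464, -13019), Mul(-1, -9248)), Add(Rational(3, 130), Mul(Rational(1, 65), 79))), Rational(1, 2)) = Pow(Add(Add(-29483, 9248), Add(Rational(3, 130), Rational(79, 65))), Rational(1, 2)) = Pow(Add(-20235, Rational(161, 130)), Rational(1, 2)) = Pow(Rational(-2630389, 130), Rational(1, 2)) = Mul(Rational(1, 130), I, Pow(341950570, Rational(1, 2)))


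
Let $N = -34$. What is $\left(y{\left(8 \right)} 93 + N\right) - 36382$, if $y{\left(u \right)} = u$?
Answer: $-35672$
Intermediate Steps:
$\left(y{\left(8 \right)} 93 + N\right) - 36382 = \left(8 \cdot 93 - 34\right) - 36382 = \left(744 - 34\right) - 36382 = 710 - 36382 = -35672$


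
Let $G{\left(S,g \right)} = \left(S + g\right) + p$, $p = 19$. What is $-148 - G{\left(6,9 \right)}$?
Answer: $-182$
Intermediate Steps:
$G{\left(S,g \right)} = 19 + S + g$ ($G{\left(S,g \right)} = \left(S + g\right) + 19 = 19 + S + g$)
$-148 - G{\left(6,9 \right)} = -148 - \left(19 + 6 + 9\right) = -148 - 34 = -182$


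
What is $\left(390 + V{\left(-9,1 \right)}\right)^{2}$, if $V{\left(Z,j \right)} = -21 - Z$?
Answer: $142884$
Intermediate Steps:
$\left(390 + V{\left(-9,1 \right)}\right)^{2} = \left(390 - 12\right)^{2} = 378^{2} = 142884$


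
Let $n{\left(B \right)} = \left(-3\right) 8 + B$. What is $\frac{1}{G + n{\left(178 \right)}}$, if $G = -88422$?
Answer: $- \frac{1}{88268} \approx -1.1329 \cdot 10^{-5}$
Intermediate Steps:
$n{\left(B \right)} = -24 + B$
$\frac{1}{G + n{\left(178 \right)}} = \frac{1}{-88422 + \left(-24 + 178\right)} = \frac{1}{-88422 + 154} = \frac{1}{-88268} = - \frac{1}{88268}$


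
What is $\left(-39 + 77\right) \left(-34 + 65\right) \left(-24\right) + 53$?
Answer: $-28219$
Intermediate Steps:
$\left(-39 + 77\right) \left(-34 + 65\right) \left(-24\right) + 53 = 38 \cdot 31 \left(-24\right) + 53 = 1178 \left(-24\right) + 53 = -28272 + 53 = -28219$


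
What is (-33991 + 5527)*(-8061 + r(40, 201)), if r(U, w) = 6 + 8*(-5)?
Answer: 230416080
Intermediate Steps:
r(U, w) = -34 (r(U, w) = 6 - 40 = -34)
(-33991 + 5527)*(-8061 + r(40, 201)) = (-33991 + 5527)*(-8061 - 34) = -28464*(-8095) = 230416080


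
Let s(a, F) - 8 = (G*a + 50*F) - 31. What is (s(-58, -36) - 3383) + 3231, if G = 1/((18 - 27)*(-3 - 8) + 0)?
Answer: -195583/99 ≈ -1975.6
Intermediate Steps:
G = 1/99 (G = 1/(-9*(-11) + 0) = 1/(99 + 0) = 1/99 ≈ 0.010101)
s(a, F) = -23 + 50*F + a/99 (s(a, F) = 8 + ((a/99 + 50*F) - 31) = 8 + ((50*F + a/99) - 31) = 8 + (-31 + 50*F + a/99) = -23 + 50*F + a/99)
(s(-58, -36) - 3383) + 3231 = ((-23 + 50*(-36) + (1/99)*(-58)) - 3383) + 3231 = ((-23 - 1800 - 58/99) - 3383) + 3231 = (-180535/99 - 3383) + 3231 = -515452/99 + 3231 = -195583/99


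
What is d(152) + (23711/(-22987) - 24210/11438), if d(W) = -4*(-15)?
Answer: 41292256/726313 ≈ 56.852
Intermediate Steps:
d(W) = 60
d(152) + (23711/(-22987) - 24210/11438) = 60 + (23711/(-22987) - 24210/11438) = 60 + (23711*(-1/22987) - 24210*1/11438) = 60 + (-131/127 - 12105/5719) = 60 - 2286524/726313 = 41292256/726313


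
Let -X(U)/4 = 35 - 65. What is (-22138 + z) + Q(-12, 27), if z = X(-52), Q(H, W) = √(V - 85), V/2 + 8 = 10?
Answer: -22018 + 9*I ≈ -22018.0 + 9.0*I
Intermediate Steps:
V = 4 (V = -16 + 2*10 = -16 + 20 = 4)
Q(H, W) = 9*I (Q(H, W) = √(4 - 85) = √(-81) = 9*I)
X(U) = 120 (X(U) = -4*(35 - 65) = -4*(-30) = 120)
z = 120
(-22138 + z) + Q(-12, 27) = (-22138 + 120) + 9*I = -22018 + 9*I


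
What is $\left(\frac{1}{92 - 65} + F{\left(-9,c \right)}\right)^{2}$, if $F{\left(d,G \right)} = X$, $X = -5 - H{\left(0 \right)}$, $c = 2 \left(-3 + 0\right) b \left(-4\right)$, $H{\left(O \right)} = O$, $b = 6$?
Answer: $\frac{17956}{729} \approx 24.631$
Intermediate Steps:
$c = 144$ ($c = 2 \left(-3 + 0\right) 6 \left(-4\right) = 2 \left(\left(-3\right) 6\right) \left(-4\right) = 2 \left(-18\right) \left(-4\right) = \left(-36\right) \left(-4\right) = 144$)
$X = -5$ ($X = -5 - 0 = -5 + 0 = -5$)
$F{\left(d,G \right)} = -5$
$\left(\frac{1}{92 - 65} + F{\left(-9,c \right)}\right)^{2} = \left(\frac{1}{92 - 65} - 5\right)^{2} = \left(\frac{1}{27} - 5\right)^{2} = \left(- \frac{134}{27}\right)^{2} = \frac{17956}{729}$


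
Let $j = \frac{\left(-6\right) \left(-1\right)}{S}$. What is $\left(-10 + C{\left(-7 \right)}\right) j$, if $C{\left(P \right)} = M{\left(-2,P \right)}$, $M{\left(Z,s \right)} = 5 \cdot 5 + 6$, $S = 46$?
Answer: $\frac{63}{23} \approx 2.7391$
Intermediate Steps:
$j = \frac{3}{23}$ ($j = \frac{\left(-6\right) \left(-1\right)}{46} = 6 \cdot \frac{1}{46} = \frac{3}{23} \approx 0.13043$)
$M{\left(Z,s \right)} = 31$ ($M{\left(Z,s \right)} = 25 + 6 = 31$)
$C{\left(P \right)} = 31$
$\left(-10 + C{\left(-7 \right)}\right) j = \left(-10 + 31\right) \frac{3}{23} = 21 \cdot \frac{3}{23} = \frac{63}{23}$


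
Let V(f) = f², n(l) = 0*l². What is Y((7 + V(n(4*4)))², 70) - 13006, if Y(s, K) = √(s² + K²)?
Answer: -13006 + 7*√149 ≈ -12921.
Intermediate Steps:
n(l) = 0
Y(s, K) = √(K² + s²)
Y((7 + V(n(4*4)))², 70) - 13006 = √(70² + ((7 + 0²)²)²) - 13006 = √(4900 + ((7 + 0)²)²) - 13006 = √(4900 + (7²)²) - 13006 = √(4900 + 49²) - 13006 = √(4900 + 2401) - 13006 = √7301 - 13006 = 7*√149 - 13006 = -13006 + 7*√149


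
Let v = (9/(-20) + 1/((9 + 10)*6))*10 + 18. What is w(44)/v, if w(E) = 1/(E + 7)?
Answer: 38/26333 ≈ 0.0014431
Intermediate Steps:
w(E) = 1/(7 + E)
v = 1549/114 (v = (9*(-1/20) + (⅙)/19)*10 + 18 = (-9/20 + (1/19)*(⅙))*10 + 18 = (-9/20 + 1/114)*10 + 18 = -503/1140*10 + 18 = -503/114 + 18 = 1549/114 ≈ 13.588)
w(44)/v = 1/((7 + 44)*(1549/114)) = (114/1549)/51 = (1/51)*(114/1549) = 38/26333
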